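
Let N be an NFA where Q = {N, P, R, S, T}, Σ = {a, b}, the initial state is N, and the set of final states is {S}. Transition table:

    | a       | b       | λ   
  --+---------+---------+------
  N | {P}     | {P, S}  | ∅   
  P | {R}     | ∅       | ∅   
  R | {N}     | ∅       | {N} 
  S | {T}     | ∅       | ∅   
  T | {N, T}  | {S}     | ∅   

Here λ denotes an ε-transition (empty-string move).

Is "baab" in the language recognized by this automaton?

Start in {N}.
Read 'b': {N} → {P, S}.
Read 'a': {P, S} → {N, R, T}.
Read 'a': {N, R, T} → {N, P, T}.
Read 'b': {N, P, T} → {P, S}.
The final set {P, S} contains the accepting state S.

Yes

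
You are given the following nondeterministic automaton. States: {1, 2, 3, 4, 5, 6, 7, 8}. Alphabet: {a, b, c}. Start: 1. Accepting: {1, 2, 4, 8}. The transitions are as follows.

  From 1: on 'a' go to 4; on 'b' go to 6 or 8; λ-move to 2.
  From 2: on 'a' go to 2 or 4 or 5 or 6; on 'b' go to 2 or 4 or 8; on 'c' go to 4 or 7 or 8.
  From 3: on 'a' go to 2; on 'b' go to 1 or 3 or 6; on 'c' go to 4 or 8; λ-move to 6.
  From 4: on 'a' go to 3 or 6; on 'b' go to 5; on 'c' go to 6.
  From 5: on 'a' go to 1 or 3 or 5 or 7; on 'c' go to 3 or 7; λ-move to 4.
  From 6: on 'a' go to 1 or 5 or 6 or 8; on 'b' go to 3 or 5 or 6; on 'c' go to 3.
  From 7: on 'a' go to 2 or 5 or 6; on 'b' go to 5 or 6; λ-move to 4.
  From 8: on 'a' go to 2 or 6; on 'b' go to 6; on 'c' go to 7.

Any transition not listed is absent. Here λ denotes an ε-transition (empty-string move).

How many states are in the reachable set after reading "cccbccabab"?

Start: ε-closure({1}) = {1, 2}.
Read 'c': 1→∅, 2→{4, 7, 8}; now {4, 7, 8}.
Read 'c': 4→{6}, 7→∅, 8→{7}; union {6, 7}; ε-closure = {4, 6, 7}.
Read 'c': 4→{6}, 6→{3}, 7→∅; now {3, 6}.
Read 'b': 3→{1, 3, 6}, 6→{3, 5, 6}; union {1, 3, 5, 6}; ε-closure = {1, 2, 3, 4, 5, 6}.
Read 'c': 1→∅, 2→{4, 7, 8}, 3→{4, 8}, 4→{6}, 5→{3, 7}, 6→{3}; now {3, 4, 6, 7, 8}.
Read 'c': 3→{4, 8}, 4→{6}, 6→{3}, 7→∅, 8→{7}; now {3, 4, 6, 7, 8}.
Read 'a': 3→{2}, 4→{3, 6}, 6→{1, 5, 6, 8}, 7→{2, 5, 6}, 8→{2, 6}; union {1, 2, 3, 5, 6, 8}; ε-closure = {1, 2, 3, 4, 5, 6, 8}.
Read 'b': 1→{6, 8}, 2→{2, 4, 8}, 3→{1, 3, 6}, 4→{5}, 5→∅, 6→{3, 5, 6}, 8→{6}; now {1, 2, 3, 4, 5, 6, 8}.
Read 'a': 1→{4}, 2→{2, 4, 5, 6}, 3→{2}, 4→{3, 6}, 5→{1, 3, 5, 7}, 6→{1, 5, 6, 8}, 8→{2, 6}; now {1, 2, 3, 4, 5, 6, 7, 8}.
Read 'b': 1→{6, 8}, 2→{2, 4, 8}, 3→{1, 3, 6}, 4→{5}, 5→∅, 6→{3, 5, 6}, 7→{5, 6}, 8→{6}; now {1, 2, 3, 4, 5, 6, 8}.
That set has 7 states.

7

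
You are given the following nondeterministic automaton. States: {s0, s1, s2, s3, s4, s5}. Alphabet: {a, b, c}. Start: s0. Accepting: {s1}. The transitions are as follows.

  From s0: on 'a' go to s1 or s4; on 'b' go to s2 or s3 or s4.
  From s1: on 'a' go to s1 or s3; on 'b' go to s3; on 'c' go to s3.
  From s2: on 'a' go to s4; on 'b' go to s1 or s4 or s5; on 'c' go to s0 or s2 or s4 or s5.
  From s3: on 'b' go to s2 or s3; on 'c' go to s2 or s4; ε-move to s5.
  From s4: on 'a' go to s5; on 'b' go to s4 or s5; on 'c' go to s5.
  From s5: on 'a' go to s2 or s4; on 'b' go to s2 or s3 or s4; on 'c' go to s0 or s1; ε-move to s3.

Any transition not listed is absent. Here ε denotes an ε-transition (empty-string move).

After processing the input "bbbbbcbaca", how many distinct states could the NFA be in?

Start in {s0}.
Read 'b': {s0} → {s2, s3, s4, s5}.
Read 'b': {s2, s3, s4, s5} → {s1, s2, s3, s4, s5}.
Read 'b': {s1, s2, s3, s4, s5} → {s1, s2, s3, s4, s5}.
Read 'b': {s1, s2, s3, s4, s5} → {s1, s2, s3, s4, s5}.
Read 'b': {s1, s2, s3, s4, s5} → {s1, s2, s3, s4, s5}.
Read 'c': {s1, s2, s3, s4, s5} → {s0, s1, s2, s3, s4, s5}.
Read 'b': {s0, s1, s2, s3, s4, s5} → {s1, s2, s3, s4, s5}.
Read 'a': {s1, s2, s3, s4, s5} → {s1, s2, s3, s4, s5}.
Read 'c': {s1, s2, s3, s4, s5} → {s0, s1, s2, s3, s4, s5}.
Read 'a': {s0, s1, s2, s3, s4, s5} → {s1, s2, s3, s4, s5}.
That set has 5 states.

5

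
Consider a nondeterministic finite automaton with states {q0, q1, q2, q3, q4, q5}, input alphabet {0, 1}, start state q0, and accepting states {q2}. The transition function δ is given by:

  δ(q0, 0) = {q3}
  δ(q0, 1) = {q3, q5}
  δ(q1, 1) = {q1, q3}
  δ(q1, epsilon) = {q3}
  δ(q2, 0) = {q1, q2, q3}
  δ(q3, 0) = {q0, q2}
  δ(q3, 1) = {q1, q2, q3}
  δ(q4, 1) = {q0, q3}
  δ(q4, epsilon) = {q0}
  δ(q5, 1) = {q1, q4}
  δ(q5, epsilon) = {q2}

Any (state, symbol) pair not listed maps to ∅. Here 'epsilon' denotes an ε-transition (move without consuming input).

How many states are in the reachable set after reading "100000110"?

Start in {q0}.
Read '1': q0→{q3, q5}; union {q3, q5}; ε-closure = {q2, q3, q5}.
Read '0': q2→{q1, q2, q3}, q3→{q0, q2}, q5→∅; now {q0, q1, q2, q3}.
Read '0': q0→{q3}, q1→∅, q2→{q1, q2, q3}, q3→{q0, q2}; now {q0, q1, q2, q3}.
Read '0': q0→{q3}, q1→∅, q2→{q1, q2, q3}, q3→{q0, q2}; now {q0, q1, q2, q3}.
Read '0': q0→{q3}, q1→∅, q2→{q1, q2, q3}, q3→{q0, q2}; now {q0, q1, q2, q3}.
Read '0': q0→{q3}, q1→∅, q2→{q1, q2, q3}, q3→{q0, q2}; now {q0, q1, q2, q3}.
Read '1': q0→{q3, q5}, q1→{q1, q3}, q2→∅, q3→{q1, q2, q3}; now {q1, q2, q3, q5}.
Read '1': q1→{q1, q3}, q2→∅, q3→{q1, q2, q3}, q5→{q1, q4}; union {q1, q2, q3, q4}; ε-closure = {q0, q1, q2, q3, q4}.
Read '0': q0→{q3}, q1→∅, q2→{q1, q2, q3}, q3→{q0, q2}, q4→∅; now {q0, q1, q2, q3}.
That set has 4 states.

4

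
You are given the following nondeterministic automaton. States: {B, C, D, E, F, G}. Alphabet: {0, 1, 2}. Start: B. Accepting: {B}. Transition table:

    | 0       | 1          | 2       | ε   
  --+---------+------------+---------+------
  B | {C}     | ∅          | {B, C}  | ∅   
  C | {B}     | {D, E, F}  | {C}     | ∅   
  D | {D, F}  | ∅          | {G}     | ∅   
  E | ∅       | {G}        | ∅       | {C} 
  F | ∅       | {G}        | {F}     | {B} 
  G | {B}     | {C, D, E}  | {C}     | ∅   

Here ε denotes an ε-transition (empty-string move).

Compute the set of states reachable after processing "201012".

{B, C, F, G}

Start in {B}.
Read '2': {B} → {B, C}.
Read '0': {B, C} → {B, C}.
Read '1': {B, C} → {B, C, D, E, F}.
Read '0': {B, C, D, E, F} → {B, C, D, F}.
Read '1': {B, C, D, F} → {B, C, D, E, F, G}.
Read '2': {B, C, D, E, F, G} → {B, C, F, G}.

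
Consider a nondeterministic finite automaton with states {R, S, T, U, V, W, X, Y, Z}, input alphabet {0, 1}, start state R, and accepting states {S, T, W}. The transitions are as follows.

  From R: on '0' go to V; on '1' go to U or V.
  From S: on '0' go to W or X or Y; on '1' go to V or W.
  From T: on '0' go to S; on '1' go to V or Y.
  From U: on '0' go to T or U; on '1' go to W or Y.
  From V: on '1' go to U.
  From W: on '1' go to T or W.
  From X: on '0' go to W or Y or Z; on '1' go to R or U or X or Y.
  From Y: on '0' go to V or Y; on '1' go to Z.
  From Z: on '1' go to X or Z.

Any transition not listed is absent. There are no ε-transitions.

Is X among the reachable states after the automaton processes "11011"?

Start in {R}.
Read '1': R→{U, V}; now {U, V}.
Read '1': U→{W, Y}, V→{U}; now {U, W, Y}.
Read '0': U→{T, U}, W→∅, Y→{V, Y}; now {T, U, V, Y}.
Read '1': T→{V, Y}, U→{W, Y}, V→{U}, Y→{Z}; now {U, V, W, Y, Z}.
Read '1': U→{W, Y}, V→{U}, W→{T, W}, Y→{Z}, Z→{X, Z}; now {T, U, W, X, Y, Z}.
State X is in {T, U, W, X, Y, Z}.

Yes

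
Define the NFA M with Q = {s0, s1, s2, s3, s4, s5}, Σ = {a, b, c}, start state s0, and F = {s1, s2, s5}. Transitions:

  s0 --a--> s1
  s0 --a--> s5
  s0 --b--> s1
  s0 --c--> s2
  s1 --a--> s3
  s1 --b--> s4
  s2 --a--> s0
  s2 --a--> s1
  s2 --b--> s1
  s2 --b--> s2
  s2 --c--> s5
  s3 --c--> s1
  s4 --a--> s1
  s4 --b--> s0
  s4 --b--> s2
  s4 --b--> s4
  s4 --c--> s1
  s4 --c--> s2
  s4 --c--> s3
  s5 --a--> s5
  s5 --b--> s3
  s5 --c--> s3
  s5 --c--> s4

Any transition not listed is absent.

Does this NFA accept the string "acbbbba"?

Yes

Start in {s0}.
Read 'a': s0→{s1, s5}; now {s1, s5}.
Read 'c': s1→∅, s5→{s3, s4}; now {s3, s4}.
Read 'b': s3→∅, s4→{s0, s2, s4}; now {s0, s2, s4}.
Read 'b': s0→{s1}, s2→{s1, s2}, s4→{s0, s2, s4}; now {s0, s1, s2, s4}.
Read 'b': s0→{s1}, s1→{s4}, s2→{s1, s2}, s4→{s0, s2, s4}; now {s0, s1, s2, s4}.
Read 'b': s0→{s1}, s1→{s4}, s2→{s1, s2}, s4→{s0, s2, s4}; now {s0, s1, s2, s4}.
Read 'a': s0→{s1, s5}, s1→{s3}, s2→{s0, s1}, s4→{s1}; now {s0, s1, s3, s5}.
The final set {s0, s1, s3, s5} contains the accepting states s1, s5.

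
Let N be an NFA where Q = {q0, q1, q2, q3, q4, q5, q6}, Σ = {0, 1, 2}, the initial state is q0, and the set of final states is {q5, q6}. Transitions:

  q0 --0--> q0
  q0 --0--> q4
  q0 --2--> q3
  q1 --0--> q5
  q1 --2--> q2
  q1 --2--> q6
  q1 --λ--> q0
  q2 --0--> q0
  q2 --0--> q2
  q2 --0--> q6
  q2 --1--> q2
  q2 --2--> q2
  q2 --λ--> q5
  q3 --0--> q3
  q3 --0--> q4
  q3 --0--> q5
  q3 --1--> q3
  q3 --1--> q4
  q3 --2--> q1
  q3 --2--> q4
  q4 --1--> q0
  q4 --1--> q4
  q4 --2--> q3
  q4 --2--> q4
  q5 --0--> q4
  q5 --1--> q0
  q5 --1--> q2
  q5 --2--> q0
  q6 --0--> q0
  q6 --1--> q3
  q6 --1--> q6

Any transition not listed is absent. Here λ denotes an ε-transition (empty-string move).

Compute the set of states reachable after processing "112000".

∅

Start in {q0}.
Read '1': q0→∅; now ∅.
The set is empty and remains empty for the remaining 5 symbols.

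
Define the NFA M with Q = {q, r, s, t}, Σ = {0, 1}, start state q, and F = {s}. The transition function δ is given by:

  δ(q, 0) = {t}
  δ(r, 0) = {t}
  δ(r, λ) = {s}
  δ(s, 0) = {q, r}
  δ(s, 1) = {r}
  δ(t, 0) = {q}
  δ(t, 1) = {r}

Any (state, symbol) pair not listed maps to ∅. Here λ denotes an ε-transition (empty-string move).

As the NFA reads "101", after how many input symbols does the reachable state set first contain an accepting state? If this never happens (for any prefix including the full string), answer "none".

none

Start in {q}.
Read '1': q→∅; now ∅.
The set is empty and remains empty for the remaining 2 symbols.
No reachable set along the way intersects F.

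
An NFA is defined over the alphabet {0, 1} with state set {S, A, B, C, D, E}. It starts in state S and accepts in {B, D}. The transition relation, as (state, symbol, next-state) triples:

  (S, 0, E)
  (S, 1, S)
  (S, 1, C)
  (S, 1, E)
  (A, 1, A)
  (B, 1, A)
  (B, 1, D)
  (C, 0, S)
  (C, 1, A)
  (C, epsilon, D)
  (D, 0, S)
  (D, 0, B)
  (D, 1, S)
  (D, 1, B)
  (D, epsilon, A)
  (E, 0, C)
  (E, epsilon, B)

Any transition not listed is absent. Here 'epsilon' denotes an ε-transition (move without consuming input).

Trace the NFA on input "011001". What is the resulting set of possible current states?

Start in {S}.
Read '0': S→{E}; union {E}; ε-closure = {B, E}.
Read '1': B→{A, D}, E→∅; now {A, D}.
Read '1': A→{A}, D→{S, B}; now {S, A, B}.
Read '0': S→{E}, A→∅, B→∅; union {E}; ε-closure = {B, E}.
Read '0': B→∅, E→{C}; union {C}; ε-closure = {A, C, D}.
Read '1': A→{A}, C→{A}, D→{S, B}; now {S, A, B}.

{S, A, B}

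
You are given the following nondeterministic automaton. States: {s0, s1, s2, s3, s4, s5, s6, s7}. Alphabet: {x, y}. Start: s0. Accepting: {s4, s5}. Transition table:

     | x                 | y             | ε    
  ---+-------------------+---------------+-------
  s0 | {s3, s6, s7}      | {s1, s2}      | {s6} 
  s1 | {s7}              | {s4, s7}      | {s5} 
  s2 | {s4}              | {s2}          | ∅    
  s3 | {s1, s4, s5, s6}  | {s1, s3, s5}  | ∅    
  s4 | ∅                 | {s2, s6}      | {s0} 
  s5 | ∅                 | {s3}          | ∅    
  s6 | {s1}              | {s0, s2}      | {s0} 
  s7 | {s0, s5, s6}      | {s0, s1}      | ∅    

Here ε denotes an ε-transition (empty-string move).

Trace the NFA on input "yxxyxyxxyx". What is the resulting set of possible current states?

{s0, s1, s3, s4, s5, s6, s7}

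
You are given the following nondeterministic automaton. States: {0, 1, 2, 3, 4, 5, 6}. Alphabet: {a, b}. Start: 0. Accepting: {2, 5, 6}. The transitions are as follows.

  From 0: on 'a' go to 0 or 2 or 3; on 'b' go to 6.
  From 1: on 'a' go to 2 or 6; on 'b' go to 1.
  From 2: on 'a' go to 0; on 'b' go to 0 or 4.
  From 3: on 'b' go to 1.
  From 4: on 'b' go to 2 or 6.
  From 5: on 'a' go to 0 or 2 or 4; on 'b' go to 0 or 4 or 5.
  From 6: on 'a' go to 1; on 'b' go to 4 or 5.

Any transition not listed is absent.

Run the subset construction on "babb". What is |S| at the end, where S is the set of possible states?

1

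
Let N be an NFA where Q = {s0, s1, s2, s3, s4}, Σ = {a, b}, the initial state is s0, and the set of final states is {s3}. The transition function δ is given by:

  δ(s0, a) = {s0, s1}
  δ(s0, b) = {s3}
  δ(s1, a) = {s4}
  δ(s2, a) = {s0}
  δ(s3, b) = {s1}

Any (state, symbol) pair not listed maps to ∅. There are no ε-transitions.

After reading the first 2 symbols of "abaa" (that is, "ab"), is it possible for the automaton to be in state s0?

Start in {s0}.
Read 'a': {s0} → {s0, s1}.
Read 'b': {s0, s1} → {s3}.
State s0 is not in {s3}.

No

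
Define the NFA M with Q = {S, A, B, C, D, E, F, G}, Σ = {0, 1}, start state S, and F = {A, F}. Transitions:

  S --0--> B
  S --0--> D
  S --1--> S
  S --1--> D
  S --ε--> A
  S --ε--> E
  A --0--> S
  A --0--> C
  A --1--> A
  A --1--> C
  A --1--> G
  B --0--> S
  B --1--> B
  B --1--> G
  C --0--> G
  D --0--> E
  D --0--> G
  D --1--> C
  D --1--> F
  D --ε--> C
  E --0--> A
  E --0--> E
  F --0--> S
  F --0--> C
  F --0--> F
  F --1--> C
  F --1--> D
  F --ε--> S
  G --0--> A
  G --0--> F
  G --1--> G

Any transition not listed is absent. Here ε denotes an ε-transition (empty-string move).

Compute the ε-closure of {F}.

Begin with {F}.
ε-move F → S; add S.
ε-move S → A; add A.
ε-move S → E; add E.

{S, A, E, F}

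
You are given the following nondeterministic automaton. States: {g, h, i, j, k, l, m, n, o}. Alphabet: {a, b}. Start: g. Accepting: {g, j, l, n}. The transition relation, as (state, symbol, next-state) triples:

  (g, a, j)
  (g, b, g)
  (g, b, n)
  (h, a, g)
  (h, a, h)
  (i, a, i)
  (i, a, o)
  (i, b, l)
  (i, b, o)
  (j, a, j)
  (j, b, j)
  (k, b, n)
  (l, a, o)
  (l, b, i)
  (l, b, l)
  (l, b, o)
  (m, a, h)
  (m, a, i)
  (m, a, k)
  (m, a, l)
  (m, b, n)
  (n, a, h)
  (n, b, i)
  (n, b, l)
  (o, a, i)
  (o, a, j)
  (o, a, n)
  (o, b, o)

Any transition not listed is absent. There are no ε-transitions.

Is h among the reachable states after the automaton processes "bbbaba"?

No

Start in {g}.
Read 'b': {g} → {g, n}.
Read 'b': {g, n} → {g, i, l, n}.
Read 'b': {g, i, l, n} → {g, i, l, n, o}.
Read 'a': {g, i, l, n, o} → {h, i, j, n, o}.
Read 'b': {h, i, j, n, o} → {i, j, l, o}.
Read 'a': {i, j, l, o} → {i, j, n, o}.
State h is not in {i, j, n, o}.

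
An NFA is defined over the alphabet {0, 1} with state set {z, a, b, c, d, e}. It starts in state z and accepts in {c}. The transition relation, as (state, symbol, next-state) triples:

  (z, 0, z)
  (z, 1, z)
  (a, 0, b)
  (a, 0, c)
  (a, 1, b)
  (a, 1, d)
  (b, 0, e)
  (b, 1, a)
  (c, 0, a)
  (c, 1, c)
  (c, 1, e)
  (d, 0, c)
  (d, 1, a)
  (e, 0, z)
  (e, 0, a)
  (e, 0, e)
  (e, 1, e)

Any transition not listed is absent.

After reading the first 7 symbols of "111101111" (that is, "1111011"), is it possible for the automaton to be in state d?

Start in {z}.
Read '1': {z} → {z}.
Read '1': {z} → {z}.
Read '1': {z} → {z}.
Read '1': {z} → {z}.
Read '0': {z} → {z}.
Read '1': {z} → {z}.
Read '1': {z} → {z}.
State d is not in {z}.

No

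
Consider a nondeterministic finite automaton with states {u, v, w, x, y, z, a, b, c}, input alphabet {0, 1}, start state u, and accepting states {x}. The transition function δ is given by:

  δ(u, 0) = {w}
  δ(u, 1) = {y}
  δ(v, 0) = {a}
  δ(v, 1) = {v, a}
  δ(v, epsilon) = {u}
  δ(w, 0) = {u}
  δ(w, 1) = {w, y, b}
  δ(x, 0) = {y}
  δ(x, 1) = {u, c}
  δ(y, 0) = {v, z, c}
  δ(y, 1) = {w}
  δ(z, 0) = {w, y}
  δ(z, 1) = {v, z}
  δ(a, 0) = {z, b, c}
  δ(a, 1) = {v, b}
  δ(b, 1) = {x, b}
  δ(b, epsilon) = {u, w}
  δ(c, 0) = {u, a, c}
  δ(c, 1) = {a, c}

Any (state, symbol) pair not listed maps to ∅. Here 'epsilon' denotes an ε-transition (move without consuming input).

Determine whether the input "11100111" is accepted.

Yes

Start in {u}.
Read '1': {u} → {y}.
Read '1': {y} → {w}.
Read '1': {w} → {u, w, y, b}.
Read '0': {u, w, y, b} → {u, v, w, z, c}.
Read '0': {u, v, w, z, c} → {u, w, y, a, c}.
Read '1': {u, w, y, a, c} → {u, v, w, y, a, b, c}.
Read '1': {u, v, w, y, a, b, c} → {u, v, w, x, y, a, b, c}.
Read '1': {u, v, w, x, y, a, b, c} → {u, v, w, x, y, a, b, c}.
The final set {u, v, w, x, y, a, b, c} contains the accepting state x.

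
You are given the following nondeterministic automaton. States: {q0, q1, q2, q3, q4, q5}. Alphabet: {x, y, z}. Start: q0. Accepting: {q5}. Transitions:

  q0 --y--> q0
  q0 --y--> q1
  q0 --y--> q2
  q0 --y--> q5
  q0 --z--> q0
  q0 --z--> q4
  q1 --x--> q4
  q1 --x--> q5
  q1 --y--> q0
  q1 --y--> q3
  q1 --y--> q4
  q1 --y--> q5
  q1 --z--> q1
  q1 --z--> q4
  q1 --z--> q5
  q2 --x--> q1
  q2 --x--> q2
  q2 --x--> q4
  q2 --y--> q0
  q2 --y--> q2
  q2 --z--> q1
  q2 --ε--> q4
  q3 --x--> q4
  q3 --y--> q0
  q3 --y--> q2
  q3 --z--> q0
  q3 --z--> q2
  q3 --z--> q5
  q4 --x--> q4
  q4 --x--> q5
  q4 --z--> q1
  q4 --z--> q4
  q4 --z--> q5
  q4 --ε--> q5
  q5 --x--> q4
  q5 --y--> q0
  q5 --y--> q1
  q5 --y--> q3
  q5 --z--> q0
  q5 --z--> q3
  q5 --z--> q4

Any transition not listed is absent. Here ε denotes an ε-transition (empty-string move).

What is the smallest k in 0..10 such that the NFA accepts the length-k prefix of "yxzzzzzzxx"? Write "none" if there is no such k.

1

Start in {q0}.
Read 'y': {q0} → {q0, q1, q2, q4, q5}.
None of the earlier sets intersect F, but {q0, q1, q2, q4, q5} does.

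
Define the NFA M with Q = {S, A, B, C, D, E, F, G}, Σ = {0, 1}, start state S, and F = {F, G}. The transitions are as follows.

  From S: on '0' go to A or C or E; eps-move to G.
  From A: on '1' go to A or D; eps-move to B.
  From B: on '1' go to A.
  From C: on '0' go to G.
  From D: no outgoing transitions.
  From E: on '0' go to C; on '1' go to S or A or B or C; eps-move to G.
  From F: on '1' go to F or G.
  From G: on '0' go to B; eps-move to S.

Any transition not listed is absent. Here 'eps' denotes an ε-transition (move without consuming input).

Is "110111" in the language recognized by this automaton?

No

Start: ε-closure({S}) = {S, G}.
Read '1': {S, G} → ∅.
The set is empty and remains empty for the remaining 5 symbols.
The final set ∅ contains no accepting state.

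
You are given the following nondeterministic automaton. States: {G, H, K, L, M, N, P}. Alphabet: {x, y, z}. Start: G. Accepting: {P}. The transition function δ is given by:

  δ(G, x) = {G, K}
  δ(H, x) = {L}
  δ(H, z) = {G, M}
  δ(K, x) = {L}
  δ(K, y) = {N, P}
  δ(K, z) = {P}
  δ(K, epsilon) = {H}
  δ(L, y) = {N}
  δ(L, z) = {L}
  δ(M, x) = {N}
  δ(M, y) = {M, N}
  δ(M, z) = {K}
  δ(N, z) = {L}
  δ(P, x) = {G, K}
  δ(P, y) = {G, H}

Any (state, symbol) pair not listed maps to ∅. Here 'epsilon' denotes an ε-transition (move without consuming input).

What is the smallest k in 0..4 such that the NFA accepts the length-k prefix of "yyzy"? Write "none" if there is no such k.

Start in {G}.
Read 'y': {G} → ∅.
The set is empty and remains empty for the remaining 3 symbols.
No reachable set along the way intersects F.

none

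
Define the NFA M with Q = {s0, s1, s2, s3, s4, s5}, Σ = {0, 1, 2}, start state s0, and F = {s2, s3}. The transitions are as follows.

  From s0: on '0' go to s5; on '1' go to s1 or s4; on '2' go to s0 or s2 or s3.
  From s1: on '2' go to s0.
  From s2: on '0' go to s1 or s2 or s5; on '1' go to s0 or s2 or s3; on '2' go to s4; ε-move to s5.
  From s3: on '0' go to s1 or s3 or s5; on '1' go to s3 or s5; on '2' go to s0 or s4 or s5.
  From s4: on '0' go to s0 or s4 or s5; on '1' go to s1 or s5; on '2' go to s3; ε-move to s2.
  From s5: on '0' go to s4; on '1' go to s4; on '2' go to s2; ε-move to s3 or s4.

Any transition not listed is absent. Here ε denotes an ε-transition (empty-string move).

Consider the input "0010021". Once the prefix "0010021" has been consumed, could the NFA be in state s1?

Yes

Start in {s0}.
Read '0': s0→{s5}; union {s5}; ε-closure = {s2, s3, s4, s5}.
Read '0': s2→{s1, s2, s5}, s3→{s1, s3, s5}, s4→{s0, s4, s5}, s5→{s4}; now {s0, s1, s2, s3, s4, s5}.
Read '1': s0→{s1, s4}, s1→∅, s2→{s0, s2, s3}, s3→{s3, s5}, s4→{s1, s5}, s5→{s4}; now {s0, s1, s2, s3, s4, s5}.
Read '0': s0→{s5}, s1→∅, s2→{s1, s2, s5}, s3→{s1, s3, s5}, s4→{s0, s4, s5}, s5→{s4}; now {s0, s1, s2, s3, s4, s5}.
Read '0': s0→{s5}, s1→∅, s2→{s1, s2, s5}, s3→{s1, s3, s5}, s4→{s0, s4, s5}, s5→{s4}; now {s0, s1, s2, s3, s4, s5}.
Read '2': s0→{s0, s2, s3}, s1→{s0}, s2→{s4}, s3→{s0, s4, s5}, s4→{s3}, s5→{s2}; now {s0, s2, s3, s4, s5}.
Read '1': s0→{s1, s4}, s2→{s0, s2, s3}, s3→{s3, s5}, s4→{s1, s5}, s5→{s4}; now {s0, s1, s2, s3, s4, s5}.
State s1 is in {s0, s1, s2, s3, s4, s5}.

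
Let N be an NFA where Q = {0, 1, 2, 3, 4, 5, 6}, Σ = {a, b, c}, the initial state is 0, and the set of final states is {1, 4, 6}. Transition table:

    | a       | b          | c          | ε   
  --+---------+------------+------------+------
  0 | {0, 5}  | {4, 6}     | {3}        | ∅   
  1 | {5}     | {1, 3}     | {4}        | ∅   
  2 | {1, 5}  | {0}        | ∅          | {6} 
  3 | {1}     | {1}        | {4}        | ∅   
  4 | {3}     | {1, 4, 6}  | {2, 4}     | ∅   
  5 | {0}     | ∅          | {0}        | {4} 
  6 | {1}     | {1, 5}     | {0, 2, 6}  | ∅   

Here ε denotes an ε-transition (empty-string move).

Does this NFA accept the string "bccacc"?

Yes

Start in {0}.
Read 'b': {0} → {4, 6}.
Read 'c': {4, 6} → {0, 2, 4, 6}.
Read 'c': {0, 2, 4, 6} → {0, 2, 3, 4, 6}.
Read 'a': {0, 2, 3, 4, 6} → {0, 1, 3, 4, 5}.
Read 'c': {0, 1, 3, 4, 5} → {0, 2, 3, 4, 6}.
Read 'c': {0, 2, 3, 4, 6} → {0, 2, 3, 4, 6}.
The final set {0, 2, 3, 4, 6} contains the accepting states 4, 6.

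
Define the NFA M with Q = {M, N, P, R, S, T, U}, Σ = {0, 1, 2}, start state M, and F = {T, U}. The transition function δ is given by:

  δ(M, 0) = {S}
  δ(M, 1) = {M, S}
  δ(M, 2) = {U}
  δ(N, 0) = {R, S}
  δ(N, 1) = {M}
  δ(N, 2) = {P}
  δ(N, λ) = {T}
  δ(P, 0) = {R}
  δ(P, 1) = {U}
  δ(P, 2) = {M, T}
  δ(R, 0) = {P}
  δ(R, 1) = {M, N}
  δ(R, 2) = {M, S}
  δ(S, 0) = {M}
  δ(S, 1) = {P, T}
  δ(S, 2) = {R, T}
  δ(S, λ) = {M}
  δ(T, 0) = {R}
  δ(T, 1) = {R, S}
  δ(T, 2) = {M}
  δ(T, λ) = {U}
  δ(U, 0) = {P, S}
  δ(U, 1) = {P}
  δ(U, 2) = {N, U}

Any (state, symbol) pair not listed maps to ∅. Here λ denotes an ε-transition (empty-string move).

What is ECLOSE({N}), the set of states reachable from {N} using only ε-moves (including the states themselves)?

Begin with {N}.
ε-move N → T; add T.
ε-move T → U; add U.

{N, T, U}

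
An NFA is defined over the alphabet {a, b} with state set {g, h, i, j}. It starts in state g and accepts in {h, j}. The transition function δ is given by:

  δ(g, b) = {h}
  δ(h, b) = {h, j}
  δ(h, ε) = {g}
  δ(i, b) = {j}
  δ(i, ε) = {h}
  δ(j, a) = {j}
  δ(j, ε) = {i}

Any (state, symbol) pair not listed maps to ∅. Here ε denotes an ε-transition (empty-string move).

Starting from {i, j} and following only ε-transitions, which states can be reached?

{g, h, i, j}

Begin with {i, j}.
ε-move i → h; add h.
ε-move h → g; add g.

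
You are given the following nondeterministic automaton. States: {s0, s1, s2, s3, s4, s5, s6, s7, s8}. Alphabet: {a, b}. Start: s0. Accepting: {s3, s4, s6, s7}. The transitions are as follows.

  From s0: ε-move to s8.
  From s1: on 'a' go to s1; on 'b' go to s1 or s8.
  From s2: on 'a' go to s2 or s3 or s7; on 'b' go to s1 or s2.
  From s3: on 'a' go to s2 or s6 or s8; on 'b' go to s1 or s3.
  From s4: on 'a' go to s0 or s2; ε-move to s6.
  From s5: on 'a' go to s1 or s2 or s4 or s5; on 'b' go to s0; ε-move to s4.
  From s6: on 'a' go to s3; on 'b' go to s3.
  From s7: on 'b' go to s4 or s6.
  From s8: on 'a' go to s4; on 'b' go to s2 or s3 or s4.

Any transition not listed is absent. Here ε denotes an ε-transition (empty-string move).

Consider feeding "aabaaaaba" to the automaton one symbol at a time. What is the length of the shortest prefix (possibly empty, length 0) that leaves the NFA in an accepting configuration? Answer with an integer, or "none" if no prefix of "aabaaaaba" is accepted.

1

Start: ε-closure({s0}) = {s0, s8}.
Read 'a': s0→∅, s8→{s4}; union {s4}; ε-closure = {s4, s6}.
None of the earlier sets intersect F, but {s4, s6} does.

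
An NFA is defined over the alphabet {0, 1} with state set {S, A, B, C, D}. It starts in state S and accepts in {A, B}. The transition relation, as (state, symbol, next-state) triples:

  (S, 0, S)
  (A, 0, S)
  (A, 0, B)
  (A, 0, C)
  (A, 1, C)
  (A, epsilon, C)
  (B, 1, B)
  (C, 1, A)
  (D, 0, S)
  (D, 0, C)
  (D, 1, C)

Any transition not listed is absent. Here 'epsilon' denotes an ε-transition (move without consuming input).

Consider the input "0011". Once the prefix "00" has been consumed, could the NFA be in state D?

No

Start in {S}.
Read '0': S→{S}; now {S}.
Read '0': S→{S}; now {S}.
State D is not in {S}.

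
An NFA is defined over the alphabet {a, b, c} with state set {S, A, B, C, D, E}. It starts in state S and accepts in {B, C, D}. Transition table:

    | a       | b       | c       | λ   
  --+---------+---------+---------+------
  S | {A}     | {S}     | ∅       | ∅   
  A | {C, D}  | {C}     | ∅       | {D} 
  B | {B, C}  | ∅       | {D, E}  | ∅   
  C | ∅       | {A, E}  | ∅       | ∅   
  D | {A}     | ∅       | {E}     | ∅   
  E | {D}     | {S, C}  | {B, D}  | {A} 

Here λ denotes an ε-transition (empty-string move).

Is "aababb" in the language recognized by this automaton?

Start in {S}.
Read 'a': {S} → {A, D}.
Read 'a': {A, D} → {A, C, D}.
Read 'b': {A, C, D} → {A, C, D, E}.
Read 'a': {A, C, D, E} → {A, C, D}.
Read 'b': {A, C, D} → {A, C, D, E}.
Read 'b': {A, C, D, E} → {S, A, C, D, E}.
The final set {S, A, C, D, E} contains the accepting states C, D.

Yes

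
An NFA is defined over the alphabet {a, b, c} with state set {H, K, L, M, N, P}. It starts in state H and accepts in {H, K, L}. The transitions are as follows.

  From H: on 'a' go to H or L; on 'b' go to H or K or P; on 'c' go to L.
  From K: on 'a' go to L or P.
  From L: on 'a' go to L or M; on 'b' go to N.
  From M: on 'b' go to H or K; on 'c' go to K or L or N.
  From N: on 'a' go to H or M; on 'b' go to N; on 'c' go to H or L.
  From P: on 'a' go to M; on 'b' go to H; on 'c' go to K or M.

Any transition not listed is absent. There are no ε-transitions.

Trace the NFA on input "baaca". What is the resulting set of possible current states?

Start in {H}.
Read 'b': H→{H, K, P}; now {H, K, P}.
Read 'a': H→{H, L}, K→{L, P}, P→{M}; now {H, L, M, P}.
Read 'a': H→{H, L}, L→{L, M}, M→∅, P→{M}; now {H, L, M}.
Read 'c': H→{L}, L→∅, M→{K, L, N}; now {K, L, N}.
Read 'a': K→{L, P}, L→{L, M}, N→{H, M}; now {H, L, M, P}.

{H, L, M, P}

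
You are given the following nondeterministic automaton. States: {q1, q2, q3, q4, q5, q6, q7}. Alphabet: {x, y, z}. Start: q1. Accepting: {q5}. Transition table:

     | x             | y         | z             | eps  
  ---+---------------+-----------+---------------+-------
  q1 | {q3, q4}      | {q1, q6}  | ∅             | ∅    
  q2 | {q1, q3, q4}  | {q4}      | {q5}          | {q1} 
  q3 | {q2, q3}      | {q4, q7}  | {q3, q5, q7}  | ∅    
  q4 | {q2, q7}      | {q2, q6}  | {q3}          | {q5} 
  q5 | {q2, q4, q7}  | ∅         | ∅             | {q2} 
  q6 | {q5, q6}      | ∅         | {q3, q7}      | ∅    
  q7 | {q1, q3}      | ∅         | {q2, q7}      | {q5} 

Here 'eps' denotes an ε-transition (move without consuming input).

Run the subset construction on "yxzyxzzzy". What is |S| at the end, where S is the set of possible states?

6

Start in {q1}.
Read 'y': {q1} → {q1, q6}.
Read 'x': {q1, q6} → {q1, q2, q3, q4, q5, q6}.
Read 'z': {q1, q2, q3, q4, q5, q6} → {q1, q2, q3, q5, q7}.
Read 'y': {q1, q2, q3, q5, q7} → {q1, q2, q4, q5, q6, q7}.
Read 'x': {q1, q2, q4, q5, q6, q7} → {q1, q2, q3, q4, q5, q6, q7}.
Read 'z': {q1, q2, q3, q4, q5, q6, q7} → {q1, q2, q3, q5, q7}.
Read 'z': {q1, q2, q3, q5, q7} → {q1, q2, q3, q5, q7}.
Read 'z': {q1, q2, q3, q5, q7} → {q1, q2, q3, q5, q7}.
Read 'y': {q1, q2, q3, q5, q7} → {q1, q2, q4, q5, q6, q7}.
That set has 6 states.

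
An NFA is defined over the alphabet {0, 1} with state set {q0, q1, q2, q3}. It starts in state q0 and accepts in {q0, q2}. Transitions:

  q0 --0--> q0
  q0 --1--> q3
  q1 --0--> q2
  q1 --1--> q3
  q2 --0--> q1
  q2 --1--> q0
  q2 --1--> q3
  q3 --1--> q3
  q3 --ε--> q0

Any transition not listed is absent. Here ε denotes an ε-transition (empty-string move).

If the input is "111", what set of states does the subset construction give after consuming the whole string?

Start in {q0}.
Read '1': {q0} → {q0, q3}.
Read '1': {q0, q3} → {q0, q3}.
Read '1': {q0, q3} → {q0, q3}.

{q0, q3}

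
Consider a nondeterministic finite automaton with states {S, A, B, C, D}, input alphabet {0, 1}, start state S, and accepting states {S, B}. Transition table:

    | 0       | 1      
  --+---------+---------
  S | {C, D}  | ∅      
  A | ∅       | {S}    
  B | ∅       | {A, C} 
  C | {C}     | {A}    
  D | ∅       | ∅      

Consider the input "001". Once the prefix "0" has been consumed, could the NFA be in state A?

No

Start in {S}.
Read '0': S→{C, D}; now {C, D}.
State A is not in {C, D}.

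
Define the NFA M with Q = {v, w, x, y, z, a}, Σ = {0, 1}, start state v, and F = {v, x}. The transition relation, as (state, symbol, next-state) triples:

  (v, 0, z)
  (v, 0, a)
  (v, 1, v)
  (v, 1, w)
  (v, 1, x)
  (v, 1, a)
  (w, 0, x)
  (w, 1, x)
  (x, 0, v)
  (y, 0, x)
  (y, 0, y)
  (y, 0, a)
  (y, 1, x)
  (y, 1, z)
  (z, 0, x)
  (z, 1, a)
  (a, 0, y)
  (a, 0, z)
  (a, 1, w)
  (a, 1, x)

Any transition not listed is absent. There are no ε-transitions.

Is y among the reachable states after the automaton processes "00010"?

Start in {v}.
Read '0': v→{z, a}; now {z, a}.
Read '0': z→{x}, a→{y, z}; now {x, y, z}.
Read '0': x→{v}, y→{x, y, a}, z→{x}; now {v, x, y, a}.
Read '1': v→{v, w, x, a}, x→∅, y→{x, z}, a→{w, x}; now {v, w, x, z, a}.
Read '0': v→{z, a}, w→{x}, x→{v}, z→{x}, a→{y, z}; now {v, x, y, z, a}.
State y is in {v, x, y, z, a}.

Yes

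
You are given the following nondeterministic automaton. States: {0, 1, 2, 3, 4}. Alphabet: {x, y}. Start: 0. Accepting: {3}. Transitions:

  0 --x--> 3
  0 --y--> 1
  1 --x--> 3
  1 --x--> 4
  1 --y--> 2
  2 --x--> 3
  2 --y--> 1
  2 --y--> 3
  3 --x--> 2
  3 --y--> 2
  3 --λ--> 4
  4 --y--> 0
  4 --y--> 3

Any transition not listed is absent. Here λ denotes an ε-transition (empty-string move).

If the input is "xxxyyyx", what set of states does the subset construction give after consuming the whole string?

Start in {0}.
Read 'x': {0} → {3, 4}.
Read 'x': {3, 4} → {2}.
Read 'x': {2} → {3, 4}.
Read 'y': {3, 4} → {0, 2, 3, 4}.
Read 'y': {0, 2, 3, 4} → {0, 1, 2, 3, 4}.
Read 'y': {0, 1, 2, 3, 4} → {0, 1, 2, 3, 4}.
Read 'x': {0, 1, 2, 3, 4} → {2, 3, 4}.

{2, 3, 4}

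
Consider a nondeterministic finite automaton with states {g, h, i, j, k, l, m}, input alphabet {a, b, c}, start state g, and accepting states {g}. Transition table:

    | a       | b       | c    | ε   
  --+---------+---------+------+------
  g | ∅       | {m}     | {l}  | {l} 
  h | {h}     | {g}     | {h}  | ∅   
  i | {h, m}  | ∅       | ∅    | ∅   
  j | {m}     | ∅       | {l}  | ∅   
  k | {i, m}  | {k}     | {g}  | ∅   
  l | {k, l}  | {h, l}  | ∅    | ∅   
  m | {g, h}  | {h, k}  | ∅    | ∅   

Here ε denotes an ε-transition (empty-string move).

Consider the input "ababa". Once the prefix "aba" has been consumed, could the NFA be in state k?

Start: ε-closure({g}) = {g, l}.
Read 'a': {g, l} → {k, l}.
Read 'b': {k, l} → {h, k, l}.
Read 'a': {h, k, l} → {h, i, k, l, m}.
State k is in {h, i, k, l, m}.

Yes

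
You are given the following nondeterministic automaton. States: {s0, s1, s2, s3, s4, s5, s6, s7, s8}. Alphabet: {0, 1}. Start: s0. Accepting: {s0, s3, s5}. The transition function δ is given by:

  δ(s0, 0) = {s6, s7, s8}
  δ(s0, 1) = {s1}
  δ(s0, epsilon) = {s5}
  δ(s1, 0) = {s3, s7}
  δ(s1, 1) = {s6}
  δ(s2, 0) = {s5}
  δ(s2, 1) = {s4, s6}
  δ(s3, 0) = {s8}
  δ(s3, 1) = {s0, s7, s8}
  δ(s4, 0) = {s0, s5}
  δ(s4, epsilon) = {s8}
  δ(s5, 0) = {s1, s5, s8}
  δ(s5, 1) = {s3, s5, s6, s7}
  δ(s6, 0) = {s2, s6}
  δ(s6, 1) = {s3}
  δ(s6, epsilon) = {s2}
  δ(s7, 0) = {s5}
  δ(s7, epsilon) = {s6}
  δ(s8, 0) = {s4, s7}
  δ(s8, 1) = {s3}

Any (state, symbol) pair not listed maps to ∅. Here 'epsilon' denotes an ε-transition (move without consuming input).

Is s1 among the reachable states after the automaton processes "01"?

No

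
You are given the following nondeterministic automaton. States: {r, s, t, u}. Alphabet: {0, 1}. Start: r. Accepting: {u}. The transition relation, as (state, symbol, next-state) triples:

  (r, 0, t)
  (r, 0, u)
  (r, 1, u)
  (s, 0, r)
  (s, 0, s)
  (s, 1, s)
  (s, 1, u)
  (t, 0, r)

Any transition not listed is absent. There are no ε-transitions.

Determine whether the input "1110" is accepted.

No

Start in {r}.
Read '1': {r} → {u}.
Read '1': {u} → ∅.
The set is empty and remains empty for the remaining 2 symbols.
The final set ∅ contains no accepting state.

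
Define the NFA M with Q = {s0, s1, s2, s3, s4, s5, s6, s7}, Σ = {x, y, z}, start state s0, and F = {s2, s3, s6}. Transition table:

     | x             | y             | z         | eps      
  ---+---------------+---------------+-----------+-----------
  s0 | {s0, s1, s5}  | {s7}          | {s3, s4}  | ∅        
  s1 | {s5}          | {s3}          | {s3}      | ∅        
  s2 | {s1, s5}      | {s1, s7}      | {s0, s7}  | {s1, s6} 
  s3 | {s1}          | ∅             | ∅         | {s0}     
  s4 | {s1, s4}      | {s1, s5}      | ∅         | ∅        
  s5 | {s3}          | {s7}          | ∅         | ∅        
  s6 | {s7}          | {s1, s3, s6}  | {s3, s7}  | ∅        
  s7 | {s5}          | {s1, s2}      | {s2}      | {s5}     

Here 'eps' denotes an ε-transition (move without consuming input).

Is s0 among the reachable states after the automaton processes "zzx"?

Yes

Start in {s0}.
Read 'z': {s0} → {s0, s3, s4}.
Read 'z': {s0, s3, s4} → {s0, s3, s4}.
Read 'x': {s0, s3, s4} → {s0, s1, s4, s5}.
State s0 is in {s0, s1, s4, s5}.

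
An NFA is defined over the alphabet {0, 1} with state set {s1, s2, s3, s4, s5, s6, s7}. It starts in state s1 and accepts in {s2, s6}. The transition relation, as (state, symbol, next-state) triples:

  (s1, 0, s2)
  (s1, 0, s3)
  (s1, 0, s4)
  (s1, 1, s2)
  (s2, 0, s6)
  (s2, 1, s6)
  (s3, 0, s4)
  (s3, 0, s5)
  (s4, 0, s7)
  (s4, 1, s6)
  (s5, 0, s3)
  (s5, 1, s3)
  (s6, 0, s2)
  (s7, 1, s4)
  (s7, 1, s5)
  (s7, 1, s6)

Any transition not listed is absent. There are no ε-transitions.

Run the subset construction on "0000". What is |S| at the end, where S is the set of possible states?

Start in {s1}.
Read '0': {s1} → {s2, s3, s4}.
Read '0': {s2, s3, s4} → {s4, s5, s6, s7}.
Read '0': {s4, s5, s6, s7} → {s2, s3, s7}.
Read '0': {s2, s3, s7} → {s4, s5, s6}.
That set has 3 states.

3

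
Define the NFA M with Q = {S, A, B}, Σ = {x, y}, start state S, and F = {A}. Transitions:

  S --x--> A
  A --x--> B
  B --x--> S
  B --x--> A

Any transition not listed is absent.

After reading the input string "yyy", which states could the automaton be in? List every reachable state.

Start in {S}.
Read 'y': S→∅; now ∅.
The set is empty and remains empty for the remaining 2 symbols.

∅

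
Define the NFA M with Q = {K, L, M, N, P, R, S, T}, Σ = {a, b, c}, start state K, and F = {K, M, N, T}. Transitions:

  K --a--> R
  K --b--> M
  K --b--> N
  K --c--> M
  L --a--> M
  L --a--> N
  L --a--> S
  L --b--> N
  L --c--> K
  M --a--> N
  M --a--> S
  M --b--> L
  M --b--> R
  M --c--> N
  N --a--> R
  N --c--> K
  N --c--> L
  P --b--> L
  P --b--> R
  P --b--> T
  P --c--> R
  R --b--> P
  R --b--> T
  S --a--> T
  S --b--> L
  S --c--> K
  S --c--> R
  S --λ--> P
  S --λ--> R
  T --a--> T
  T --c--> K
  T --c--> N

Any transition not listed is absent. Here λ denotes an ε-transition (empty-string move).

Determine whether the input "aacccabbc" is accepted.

No

Start in {K}.
Read 'a': K→{R}; now {R}.
Read 'a': R→∅; now ∅.
The set is empty and remains empty for the remaining 7 symbols.
The final set ∅ contains no accepting state.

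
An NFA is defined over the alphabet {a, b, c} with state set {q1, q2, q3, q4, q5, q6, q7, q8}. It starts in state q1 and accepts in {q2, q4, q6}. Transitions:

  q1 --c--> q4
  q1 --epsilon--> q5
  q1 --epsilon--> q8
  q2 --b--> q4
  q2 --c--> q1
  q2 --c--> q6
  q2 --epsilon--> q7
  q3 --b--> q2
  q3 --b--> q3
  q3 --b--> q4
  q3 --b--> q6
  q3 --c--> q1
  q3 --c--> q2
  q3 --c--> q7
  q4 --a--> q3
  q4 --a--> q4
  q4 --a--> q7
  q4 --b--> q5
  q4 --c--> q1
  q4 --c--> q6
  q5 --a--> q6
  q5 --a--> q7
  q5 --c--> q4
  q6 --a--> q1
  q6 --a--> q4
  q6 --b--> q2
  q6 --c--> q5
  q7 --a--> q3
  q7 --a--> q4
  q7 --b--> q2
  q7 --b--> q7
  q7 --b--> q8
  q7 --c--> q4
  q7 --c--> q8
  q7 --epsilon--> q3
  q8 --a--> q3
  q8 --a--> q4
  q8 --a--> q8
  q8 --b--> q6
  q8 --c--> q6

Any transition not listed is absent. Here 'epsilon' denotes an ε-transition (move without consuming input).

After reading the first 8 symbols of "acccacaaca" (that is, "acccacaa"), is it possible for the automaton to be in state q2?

No

Start: ε-closure({q1}) = {q1, q5, q8}.
Read 'a': q1→∅, q5→{q6, q7}, q8→{q3, q4, q8}; now {q3, q4, q6, q7, q8}.
Read 'c': q3→{q1, q2, q7}, q4→{q1, q6}, q6→{q5}, q7→{q4, q8}, q8→{q6}; union {q1, q2, q4, q5, q6, q7, q8}; ε-closure = {q1, q2, q3, q4, q5, q6, q7, q8}.
Read 'c': q1→{q4}, q2→{q1, q6}, q3→{q1, q2, q7}, q4→{q1, q6}, q5→{q4}, q6→{q5}, q7→{q4, q8}, q8→{q6}; union {q1, q2, q4, q5, q6, q7, q8}; ε-closure = {q1, q2, q3, q4, q5, q6, q7, q8}.
Read 'c': q1→{q4}, q2→{q1, q6}, q3→{q1, q2, q7}, q4→{q1, q6}, q5→{q4}, q6→{q5}, q7→{q4, q8}, q8→{q6}; union {q1, q2, q4, q5, q6, q7, q8}; ε-closure = {q1, q2, q3, q4, q5, q6, q7, q8}.
Read 'a': q1→∅, q2→∅, q3→∅, q4→{q3, q4, q7}, q5→{q6, q7}, q6→{q1, q4}, q7→{q3, q4}, q8→{q3, q4, q8}; union {q1, q3, q4, q6, q7, q8}; ε-closure = {q1, q3, q4, q5, q6, q7, q8}.
Read 'c': q1→{q4}, q3→{q1, q2, q7}, q4→{q1, q6}, q5→{q4}, q6→{q5}, q7→{q4, q8}, q8→{q6}; union {q1, q2, q4, q5, q6, q7, q8}; ε-closure = {q1, q2, q3, q4, q5, q6, q7, q8}.
Read 'a': q1→∅, q2→∅, q3→∅, q4→{q3, q4, q7}, q5→{q6, q7}, q6→{q1, q4}, q7→{q3, q4}, q8→{q3, q4, q8}; union {q1, q3, q4, q6, q7, q8}; ε-closure = {q1, q3, q4, q5, q6, q7, q8}.
Read 'a': q1→∅, q3→∅, q4→{q3, q4, q7}, q5→{q6, q7}, q6→{q1, q4}, q7→{q3, q4}, q8→{q3, q4, q8}; union {q1, q3, q4, q6, q7, q8}; ε-closure = {q1, q3, q4, q5, q6, q7, q8}.
State q2 is not in {q1, q3, q4, q5, q6, q7, q8}.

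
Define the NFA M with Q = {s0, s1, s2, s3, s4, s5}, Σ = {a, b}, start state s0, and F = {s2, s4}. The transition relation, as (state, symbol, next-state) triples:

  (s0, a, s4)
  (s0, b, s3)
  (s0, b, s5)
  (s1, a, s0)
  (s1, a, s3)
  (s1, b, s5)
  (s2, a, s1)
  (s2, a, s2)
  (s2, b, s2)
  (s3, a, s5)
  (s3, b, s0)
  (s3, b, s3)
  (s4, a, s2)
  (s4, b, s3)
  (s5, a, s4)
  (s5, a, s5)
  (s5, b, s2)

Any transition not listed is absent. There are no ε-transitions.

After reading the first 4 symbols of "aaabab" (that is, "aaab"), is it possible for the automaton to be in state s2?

Yes

Start in {s0}.
Read 'a': {s0} → {s4}.
Read 'a': {s4} → {s2}.
Read 'a': {s2} → {s1, s2}.
Read 'b': {s1, s2} → {s2, s5}.
State s2 is in {s2, s5}.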